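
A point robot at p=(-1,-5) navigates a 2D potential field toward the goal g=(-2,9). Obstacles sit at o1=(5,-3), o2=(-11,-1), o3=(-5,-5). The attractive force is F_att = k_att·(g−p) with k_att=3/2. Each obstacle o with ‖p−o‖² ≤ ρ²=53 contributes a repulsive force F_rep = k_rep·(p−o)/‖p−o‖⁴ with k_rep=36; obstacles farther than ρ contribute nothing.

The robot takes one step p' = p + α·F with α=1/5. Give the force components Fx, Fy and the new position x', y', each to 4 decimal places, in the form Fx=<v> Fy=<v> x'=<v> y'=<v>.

Fx=-1.0725 Fy=20.9550 x'=-1.2145 y'=-0.8090

F_att = 3/2·(g−p) = 3/2·(-1,14) = (-1.5000,21.0000)
o1: d²=40 ≤ ρ²=53; F_rep = 36·(-6,-2)/40² = (-0.1350,-0.0450)
o2: d²=116 > ρ²=53 → inactive
o3: d²=16 ≤ ρ²=53; F_rep = 36·(4,0)/16² = (0.5625,0.0000)
F = F_att + ΣF_rep = (-1.0725,20.9550)
p' = p + 1/5·F = (-1.2145,-0.8090)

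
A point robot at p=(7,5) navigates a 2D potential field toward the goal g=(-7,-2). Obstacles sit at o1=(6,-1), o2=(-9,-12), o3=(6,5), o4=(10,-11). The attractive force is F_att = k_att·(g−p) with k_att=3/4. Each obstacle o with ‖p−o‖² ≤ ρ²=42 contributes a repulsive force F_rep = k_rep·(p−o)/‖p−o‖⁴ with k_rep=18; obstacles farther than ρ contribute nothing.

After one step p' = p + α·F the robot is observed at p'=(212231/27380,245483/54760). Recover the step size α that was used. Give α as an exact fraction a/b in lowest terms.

F_att = 3/4·(g−p) = 3/4·(-14,-7) = (-10.5000,-5.2500)
o1: d²=37 ≤ ρ²=42; F_rep = 18·(1,6)/37² = (0.0131,0.0789)
o2: d²=545 > ρ²=42 → inactive
o3: d²=1 ≤ ρ²=42; F_rep = 18·(1,0)/1² = (18.0000,0.0000)
o4: d²=265 > ρ²=42 → inactive
F = F_att + ΣF_rep = (7.5131,-5.1711)
Δp = p'−p = (0.7513,-0.5171); α = Δx/Fx = (20571/27380) / (20571/2738) = 1/10
check: Δy/Fy = (-28317/54760) / (-28317/5476) = 1/10 ✓

α = 1/10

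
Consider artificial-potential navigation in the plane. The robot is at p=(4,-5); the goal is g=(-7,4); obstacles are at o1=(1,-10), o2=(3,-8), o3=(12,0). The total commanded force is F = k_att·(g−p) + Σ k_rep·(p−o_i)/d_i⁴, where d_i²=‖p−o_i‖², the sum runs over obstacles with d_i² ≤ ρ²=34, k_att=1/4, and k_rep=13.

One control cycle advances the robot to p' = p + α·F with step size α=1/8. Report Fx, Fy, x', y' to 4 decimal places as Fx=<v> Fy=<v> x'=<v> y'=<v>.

F_att = 1/4·(g−p) = 1/4·(-11,9) = (-2.7500,2.2500)
o1: d²=34 ≤ ρ²=34; F_rep = 13·(3,5)/34² = (0.0337,0.0562)
o2: d²=10 ≤ ρ²=34; F_rep = 13·(1,3)/10² = (0.1300,0.3900)
o3: d²=89 > ρ²=34 → inactive
F = F_att + ΣF_rep = (-2.5863,2.6962)
p' = p + 1/8·F = (3.6767,-4.6630)

Fx=-2.5863 Fy=2.6962 x'=3.6767 y'=-4.6630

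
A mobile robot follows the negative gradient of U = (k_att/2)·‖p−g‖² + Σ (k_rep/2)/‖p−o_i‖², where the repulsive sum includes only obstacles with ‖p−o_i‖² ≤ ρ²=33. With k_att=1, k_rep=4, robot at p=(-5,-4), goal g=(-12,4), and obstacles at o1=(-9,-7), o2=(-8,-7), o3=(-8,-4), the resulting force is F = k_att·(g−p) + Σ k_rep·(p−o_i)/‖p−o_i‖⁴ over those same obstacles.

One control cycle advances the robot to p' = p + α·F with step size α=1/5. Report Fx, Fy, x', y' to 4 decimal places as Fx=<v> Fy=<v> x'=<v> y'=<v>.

Fx=-6.7892 Fy=8.0562 x'=-6.3578 y'=-2.3888

F_att = 1·(g−p) = 1·(-7,8) = (-7.0000,8.0000)
o1: d²=25 ≤ ρ²=33; F_rep = 4·(4,3)/25² = (0.0256,0.0192)
o2: d²=18 ≤ ρ²=33; F_rep = 4·(3,3)/18² = (0.0370,0.0370)
o3: d²=9 ≤ ρ²=33; F_rep = 4·(3,0)/9² = (0.1481,0.0000)
F = F_att + ΣF_rep = (-6.7892,8.0562)
p' = p + 1/5·F = (-6.3578,-2.3888)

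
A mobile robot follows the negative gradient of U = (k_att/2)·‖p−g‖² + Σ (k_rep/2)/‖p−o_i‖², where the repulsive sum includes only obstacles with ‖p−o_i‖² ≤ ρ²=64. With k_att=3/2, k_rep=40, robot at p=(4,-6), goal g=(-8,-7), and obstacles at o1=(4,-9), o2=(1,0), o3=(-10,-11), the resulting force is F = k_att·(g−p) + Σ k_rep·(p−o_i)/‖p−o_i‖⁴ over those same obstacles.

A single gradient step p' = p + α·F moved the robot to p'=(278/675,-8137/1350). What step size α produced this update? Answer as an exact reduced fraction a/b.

α = 1/5

F_att = 3/2·(g−p) = 3/2·(-12,-1) = (-18.0000,-1.5000)
o1: d²=9 ≤ ρ²=64; F_rep = 40·(0,3)/9² = (0.0000,1.4815)
o2: d²=45 ≤ ρ²=64; F_rep = 40·(3,-6)/45² = (0.0593,-0.1185)
o3: d²=221 > ρ²=64 → inactive
F = F_att + ΣF_rep = (-17.9407,-0.1370)
Δp = p'−p = (-3.5881,-0.0274); α = Δx/Fx = (-2422/675) / (-2422/135) = 1/5
check: Δy/Fy = (-37/1350) / (-37/270) = 1/5 ✓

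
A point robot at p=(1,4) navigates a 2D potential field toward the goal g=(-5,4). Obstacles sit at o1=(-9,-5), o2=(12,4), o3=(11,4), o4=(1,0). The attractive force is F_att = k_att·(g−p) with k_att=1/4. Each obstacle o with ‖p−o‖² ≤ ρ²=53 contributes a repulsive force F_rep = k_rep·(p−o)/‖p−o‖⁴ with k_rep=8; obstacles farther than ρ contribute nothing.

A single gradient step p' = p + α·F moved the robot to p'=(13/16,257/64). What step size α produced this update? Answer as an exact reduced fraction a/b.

F_att = 1/4·(g−p) = 1/4·(-6,0) = (-1.5000,0.0000)
o1: d²=181 > ρ²=53 → inactive
o2: d²=121 > ρ²=53 → inactive
o3: d²=100 > ρ²=53 → inactive
o4: d²=16 ≤ ρ²=53; F_rep = 8·(0,4)/16² = (0.0000,0.1250)
F = F_att + ΣF_rep = (-1.5000,0.1250)
Δp = p'−p = (-0.1875,0.0156); α = Δx/Fx = (-3/16) / (-3/2) = 1/8
check: Δy/Fy = (1/64) / (1/8) = 1/8 ✓

α = 1/8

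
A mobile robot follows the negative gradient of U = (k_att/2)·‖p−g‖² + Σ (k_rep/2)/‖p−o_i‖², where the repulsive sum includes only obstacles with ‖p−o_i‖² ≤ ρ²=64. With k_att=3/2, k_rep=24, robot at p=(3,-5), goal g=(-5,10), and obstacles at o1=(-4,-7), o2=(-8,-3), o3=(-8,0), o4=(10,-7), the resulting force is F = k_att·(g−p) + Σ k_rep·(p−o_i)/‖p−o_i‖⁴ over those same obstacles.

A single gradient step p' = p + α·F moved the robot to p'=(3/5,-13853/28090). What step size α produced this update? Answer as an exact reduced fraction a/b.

F_att = 3/2·(g−p) = 3/2·(-8,15) = (-12.0000,22.5000)
o1: d²=53 ≤ ρ²=64; F_rep = 24·(7,2)/53² = (0.0598,0.0171)
o2: d²=125 > ρ²=64 → inactive
o3: d²=146 > ρ²=64 → inactive
o4: d²=53 ≤ ρ²=64; F_rep = 24·(-7,2)/53² = (-0.0598,0.0171)
F = F_att + ΣF_rep = (-12.0000,22.5342)
Δp = p'−p = (-2.4000,4.5068); α = Δx/Fx = (-12/5) / (-12) = 1/5
check: Δy/Fy = (126597/28090) / (126597/5618) = 1/5 ✓

α = 1/5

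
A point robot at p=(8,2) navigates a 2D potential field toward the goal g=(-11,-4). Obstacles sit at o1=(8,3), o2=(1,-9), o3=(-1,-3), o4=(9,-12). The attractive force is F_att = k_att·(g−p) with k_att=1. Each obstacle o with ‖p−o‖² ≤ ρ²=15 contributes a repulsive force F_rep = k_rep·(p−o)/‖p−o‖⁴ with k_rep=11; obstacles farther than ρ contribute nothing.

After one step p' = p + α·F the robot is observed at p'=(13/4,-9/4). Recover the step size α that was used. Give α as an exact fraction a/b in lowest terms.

α = 1/4

F_att = 1·(g−p) = 1·(-19,-6) = (-19.0000,-6.0000)
o1: d²=1 ≤ ρ²=15; F_rep = 11·(0,-1)/1² = (0.0000,-11.0000)
o2: d²=170 > ρ²=15 → inactive
o3: d²=106 > ρ²=15 → inactive
o4: d²=197 > ρ²=15 → inactive
F = F_att + ΣF_rep = (-19.0000,-17.0000)
Δp = p'−p = (-4.7500,-4.2500); α = Δx/Fx = (-19/4) / (-19) = 1/4
check: Δy/Fy = (-17/4) / (-17) = 1/4 ✓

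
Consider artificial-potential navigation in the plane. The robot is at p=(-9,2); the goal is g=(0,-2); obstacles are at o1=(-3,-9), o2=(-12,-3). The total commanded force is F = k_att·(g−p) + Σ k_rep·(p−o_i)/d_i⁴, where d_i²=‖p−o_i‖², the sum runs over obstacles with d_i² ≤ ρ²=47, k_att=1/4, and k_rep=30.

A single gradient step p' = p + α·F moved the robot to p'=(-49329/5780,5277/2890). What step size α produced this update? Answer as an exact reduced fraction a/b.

α = 1/5

F_att = 1/4·(g−p) = 1/4·(9,-4) = (2.2500,-1.0000)
o1: d²=157 > ρ²=47 → inactive
o2: d²=34 ≤ ρ²=47; F_rep = 30·(3,5)/34² = (0.0779,0.1298)
F = F_att + ΣF_rep = (2.3279,-0.8702)
Δp = p'−p = (0.4656,-0.1740); α = Δx/Fx = (2691/5780) / (2691/1156) = 1/5
check: Δy/Fy = (-503/2890) / (-503/578) = 1/5 ✓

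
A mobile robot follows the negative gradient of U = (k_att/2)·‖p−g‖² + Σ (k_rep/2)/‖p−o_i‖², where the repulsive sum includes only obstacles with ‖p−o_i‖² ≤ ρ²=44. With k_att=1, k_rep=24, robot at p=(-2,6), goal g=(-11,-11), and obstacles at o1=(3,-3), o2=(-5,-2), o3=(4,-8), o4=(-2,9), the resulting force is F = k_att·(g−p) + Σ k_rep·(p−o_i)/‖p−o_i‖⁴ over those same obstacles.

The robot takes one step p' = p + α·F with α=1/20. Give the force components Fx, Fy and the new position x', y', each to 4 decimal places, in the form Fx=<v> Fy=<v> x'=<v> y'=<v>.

F_att = 1·(g−p) = 1·(-9,-17) = (-9.0000,-17.0000)
o1: d²=106 > ρ²=44 → inactive
o2: d²=73 > ρ²=44 → inactive
o3: d²=232 > ρ²=44 → inactive
o4: d²=9 ≤ ρ²=44; F_rep = 24·(0,-3)/9² = (0.0000,-0.8889)
F = F_att + ΣF_rep = (-9.0000,-17.8889)
p' = p + 1/20·F = (-2.4500,5.1056)

Fx=-9.0000 Fy=-17.8889 x'=-2.4500 y'=5.1056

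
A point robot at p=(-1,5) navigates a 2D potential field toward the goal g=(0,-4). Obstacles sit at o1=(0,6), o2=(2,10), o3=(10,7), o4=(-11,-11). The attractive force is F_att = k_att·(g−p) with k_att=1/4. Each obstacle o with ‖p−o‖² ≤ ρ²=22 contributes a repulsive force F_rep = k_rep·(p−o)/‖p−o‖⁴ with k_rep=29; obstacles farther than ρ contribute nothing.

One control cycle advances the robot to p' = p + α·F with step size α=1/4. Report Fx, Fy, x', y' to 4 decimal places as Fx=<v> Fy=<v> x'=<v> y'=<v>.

Fx=-7.0000 Fy=-9.5000 x'=-2.7500 y'=2.6250

F_att = 1/4·(g−p) = 1/4·(1,-9) = (0.2500,-2.2500)
o1: d²=2 ≤ ρ²=22; F_rep = 29·(-1,-1)/2² = (-7.2500,-7.2500)
o2: d²=34 > ρ²=22 → inactive
o3: d²=125 > ρ²=22 → inactive
o4: d²=356 > ρ²=22 → inactive
F = F_att + ΣF_rep = (-7.0000,-9.5000)
p' = p + 1/4·F = (-2.7500,2.6250)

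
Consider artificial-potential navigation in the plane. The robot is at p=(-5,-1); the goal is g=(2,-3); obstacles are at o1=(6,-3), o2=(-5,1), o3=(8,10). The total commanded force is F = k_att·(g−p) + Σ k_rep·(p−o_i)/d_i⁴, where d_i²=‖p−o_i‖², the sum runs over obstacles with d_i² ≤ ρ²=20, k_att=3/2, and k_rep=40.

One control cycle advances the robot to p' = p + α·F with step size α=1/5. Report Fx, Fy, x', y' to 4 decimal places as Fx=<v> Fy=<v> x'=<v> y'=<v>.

F_att = 3/2·(g−p) = 3/2·(7,-2) = (10.5000,-3.0000)
o1: d²=125 > ρ²=20 → inactive
o2: d²=4 ≤ ρ²=20; F_rep = 40·(0,-2)/4² = (0.0000,-5.0000)
o3: d²=290 > ρ²=20 → inactive
F = F_att + ΣF_rep = (10.5000,-8.0000)
p' = p + 1/5·F = (-2.9000,-2.6000)

Fx=10.5000 Fy=-8.0000 x'=-2.9000 y'=-2.6000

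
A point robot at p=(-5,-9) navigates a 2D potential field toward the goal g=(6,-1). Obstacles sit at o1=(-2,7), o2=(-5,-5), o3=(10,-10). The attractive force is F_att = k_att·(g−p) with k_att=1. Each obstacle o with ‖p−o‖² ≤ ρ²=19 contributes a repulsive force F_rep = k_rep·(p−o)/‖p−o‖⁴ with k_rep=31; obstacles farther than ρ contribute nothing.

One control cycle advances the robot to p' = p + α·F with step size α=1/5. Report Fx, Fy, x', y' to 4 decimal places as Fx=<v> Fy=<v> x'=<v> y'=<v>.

F_att = 1·(g−p) = 1·(11,8) = (11.0000,8.0000)
o1: d²=265 > ρ²=19 → inactive
o2: d²=16 ≤ ρ²=19; F_rep = 31·(0,-4)/16² = (0.0000,-0.4844)
o3: d²=226 > ρ²=19 → inactive
F = F_att + ΣF_rep = (11.0000,7.5156)
p' = p + 1/5·F = (-2.8000,-7.4969)

Fx=11.0000 Fy=7.5156 x'=-2.8000 y'=-7.4969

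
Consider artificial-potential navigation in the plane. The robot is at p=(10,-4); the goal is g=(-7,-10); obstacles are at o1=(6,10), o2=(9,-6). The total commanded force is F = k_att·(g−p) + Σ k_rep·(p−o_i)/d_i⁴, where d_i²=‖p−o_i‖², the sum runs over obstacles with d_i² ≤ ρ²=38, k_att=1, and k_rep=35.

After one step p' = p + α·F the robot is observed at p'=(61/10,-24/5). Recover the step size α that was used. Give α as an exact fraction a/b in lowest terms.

F_att = 1·(g−p) = 1·(-17,-6) = (-17.0000,-6.0000)
o1: d²=212 > ρ²=38 → inactive
o2: d²=5 ≤ ρ²=38; F_rep = 35·(1,2)/5² = (1.4000,2.8000)
F = F_att + ΣF_rep = (-15.6000,-3.2000)
Δp = p'−p = (-3.9000,-0.8000); α = Δx/Fx = (-39/10) / (-78/5) = 1/4
check: Δy/Fy = (-4/5) / (-16/5) = 1/4 ✓

α = 1/4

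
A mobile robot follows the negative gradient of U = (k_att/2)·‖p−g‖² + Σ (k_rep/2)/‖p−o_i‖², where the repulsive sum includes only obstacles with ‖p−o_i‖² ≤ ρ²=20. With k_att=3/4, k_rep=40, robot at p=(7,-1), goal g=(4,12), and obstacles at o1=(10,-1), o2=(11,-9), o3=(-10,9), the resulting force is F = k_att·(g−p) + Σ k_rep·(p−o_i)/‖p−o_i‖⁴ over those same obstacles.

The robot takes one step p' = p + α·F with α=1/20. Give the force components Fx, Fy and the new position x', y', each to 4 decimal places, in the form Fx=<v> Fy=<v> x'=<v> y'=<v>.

Fx=-3.7315 Fy=9.7500 x'=6.8134 y'=-0.5125

F_att = 3/4·(g−p) = 3/4·(-3,13) = (-2.2500,9.7500)
o1: d²=9 ≤ ρ²=20; F_rep = 40·(-3,0)/9² = (-1.4815,0.0000)
o2: d²=80 > ρ²=20 → inactive
o3: d²=389 > ρ²=20 → inactive
F = F_att + ΣF_rep = (-3.7315,9.7500)
p' = p + 1/20·F = (6.8134,-0.5125)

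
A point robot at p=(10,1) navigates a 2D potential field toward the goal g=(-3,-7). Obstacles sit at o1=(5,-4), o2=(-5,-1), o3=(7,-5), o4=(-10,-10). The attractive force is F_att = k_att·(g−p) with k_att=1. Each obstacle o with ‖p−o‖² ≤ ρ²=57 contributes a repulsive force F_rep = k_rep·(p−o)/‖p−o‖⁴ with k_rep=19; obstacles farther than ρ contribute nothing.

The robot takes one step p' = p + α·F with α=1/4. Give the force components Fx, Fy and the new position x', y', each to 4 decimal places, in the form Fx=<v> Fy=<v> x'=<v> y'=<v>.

F_att = 1·(g−p) = 1·(-13,-8) = (-13.0000,-8.0000)
o1: d²=50 ≤ ρ²=57; F_rep = 19·(5,5)/50² = (0.0380,0.0380)
o2: d²=229 > ρ²=57 → inactive
o3: d²=45 ≤ ρ²=57; F_rep = 19·(3,6)/45² = (0.0281,0.0563)
o4: d²=521 > ρ²=57 → inactive
F = F_att + ΣF_rep = (-12.9339,-7.9057)
p' = p + 1/4·F = (6.7665,-0.9764)

Fx=-12.9339 Fy=-7.9057 x'=6.7665 y'=-0.9764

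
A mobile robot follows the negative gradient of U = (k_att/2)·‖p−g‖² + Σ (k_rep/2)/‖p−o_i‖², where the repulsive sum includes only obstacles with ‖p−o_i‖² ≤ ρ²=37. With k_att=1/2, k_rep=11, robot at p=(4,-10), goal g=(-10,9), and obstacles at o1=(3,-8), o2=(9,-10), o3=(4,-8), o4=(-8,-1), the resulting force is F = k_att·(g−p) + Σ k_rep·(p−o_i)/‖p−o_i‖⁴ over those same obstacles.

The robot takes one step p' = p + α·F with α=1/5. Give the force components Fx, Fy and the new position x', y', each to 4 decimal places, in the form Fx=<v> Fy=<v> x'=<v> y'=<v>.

F_att = 1/2·(g−p) = 1/2·(-14,19) = (-7.0000,9.5000)
o1: d²=5 ≤ ρ²=37; F_rep = 11·(1,-2)/5² = (0.4400,-0.8800)
o2: d²=25 ≤ ρ²=37; F_rep = 11·(-5,0)/25² = (-0.0880,0.0000)
o3: d²=4 ≤ ρ²=37; F_rep = 11·(0,-2)/4² = (0.0000,-1.3750)
o4: d²=225 > ρ²=37 → inactive
F = F_att + ΣF_rep = (-6.6480,7.2450)
p' = p + 1/5·F = (2.6704,-8.5510)

Fx=-6.6480 Fy=7.2450 x'=2.6704 y'=-8.5510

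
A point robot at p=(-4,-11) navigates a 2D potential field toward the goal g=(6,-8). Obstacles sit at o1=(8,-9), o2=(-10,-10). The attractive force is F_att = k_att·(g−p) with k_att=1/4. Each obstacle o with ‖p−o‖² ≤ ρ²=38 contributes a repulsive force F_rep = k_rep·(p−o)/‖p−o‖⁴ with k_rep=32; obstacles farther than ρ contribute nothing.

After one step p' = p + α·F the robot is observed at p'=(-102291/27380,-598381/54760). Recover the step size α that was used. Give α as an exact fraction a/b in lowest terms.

F_att = 1/4·(g−p) = 1/4·(10,3) = (2.5000,0.7500)
o1: d²=148 > ρ²=38 → inactive
o2: d²=37 ≤ ρ²=38; F_rep = 32·(6,-1)/37² = (0.1402,-0.0234)
F = F_att + ΣF_rep = (2.6402,0.7266)
Δp = p'−p = (0.2640,0.0727); α = Δx/Fx = (7229/27380) / (7229/2738) = 1/10
check: Δy/Fy = (3979/54760) / (3979/5476) = 1/10 ✓

α = 1/10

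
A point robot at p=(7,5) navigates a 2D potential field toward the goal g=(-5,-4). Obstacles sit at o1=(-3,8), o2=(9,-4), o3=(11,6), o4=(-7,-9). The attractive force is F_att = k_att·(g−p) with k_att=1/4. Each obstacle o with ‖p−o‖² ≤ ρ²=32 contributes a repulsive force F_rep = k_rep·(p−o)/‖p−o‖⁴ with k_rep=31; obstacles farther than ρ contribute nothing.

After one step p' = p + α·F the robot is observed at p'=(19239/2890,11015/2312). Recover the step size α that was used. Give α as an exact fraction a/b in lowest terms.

α = 1/10

F_att = 1/4·(g−p) = 1/4·(-12,-9) = (-3.0000,-2.2500)
o1: d²=109 > ρ²=32 → inactive
o2: d²=85 > ρ²=32 → inactive
o3: d²=17 ≤ ρ²=32; F_rep = 31·(-4,-1)/17² = (-0.4291,-0.1073)
o4: d²=392 > ρ²=32 → inactive
F = F_att + ΣF_rep = (-3.4291,-2.3573)
Δp = p'−p = (-0.3429,-0.2357); α = Δx/Fx = (-991/2890) / (-991/289) = 1/10
check: Δy/Fy = (-545/2312) / (-2725/1156) = 1/10 ✓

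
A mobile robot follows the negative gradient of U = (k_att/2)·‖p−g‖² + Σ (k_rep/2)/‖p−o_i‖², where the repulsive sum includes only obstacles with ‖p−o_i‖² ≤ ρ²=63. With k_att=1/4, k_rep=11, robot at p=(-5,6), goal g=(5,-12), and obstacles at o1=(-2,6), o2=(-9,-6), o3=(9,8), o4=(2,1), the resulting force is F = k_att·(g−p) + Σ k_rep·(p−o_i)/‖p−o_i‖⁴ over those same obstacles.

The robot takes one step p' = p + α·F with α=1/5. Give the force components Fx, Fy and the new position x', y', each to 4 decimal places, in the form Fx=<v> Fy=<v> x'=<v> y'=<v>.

F_att = 1/4·(g−p) = 1/4·(10,-18) = (2.5000,-4.5000)
o1: d²=9 ≤ ρ²=63; F_rep = 11·(-3,0)/9² = (-0.4074,0.0000)
o2: d²=160 > ρ²=63 → inactive
o3: d²=200 > ρ²=63 → inactive
o4: d²=74 > ρ²=63 → inactive
F = F_att + ΣF_rep = (2.0926,-4.5000)
p' = p + 1/5·F = (-4.5815,5.1000)

Fx=2.0926 Fy=-4.5000 x'=-4.5815 y'=5.1000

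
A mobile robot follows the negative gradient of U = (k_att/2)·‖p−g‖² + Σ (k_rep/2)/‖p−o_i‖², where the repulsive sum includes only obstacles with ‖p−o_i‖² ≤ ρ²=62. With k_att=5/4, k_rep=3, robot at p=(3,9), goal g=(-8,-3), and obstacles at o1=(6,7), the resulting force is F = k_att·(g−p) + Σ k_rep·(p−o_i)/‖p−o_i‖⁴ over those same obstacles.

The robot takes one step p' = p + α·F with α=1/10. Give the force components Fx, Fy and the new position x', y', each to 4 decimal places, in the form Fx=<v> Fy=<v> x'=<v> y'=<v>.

Fx=-13.8033 Fy=-14.9645 x'=1.6197 y'=7.5036

F_att = 5/4·(g−p) = 5/4·(-11,-12) = (-13.7500,-15.0000)
o1: d²=13 ≤ ρ²=62; F_rep = 3·(-3,2)/13² = (-0.0533,0.0355)
F = F_att + ΣF_rep = (-13.8033,-14.9645)
p' = p + 1/10·F = (1.6197,7.5036)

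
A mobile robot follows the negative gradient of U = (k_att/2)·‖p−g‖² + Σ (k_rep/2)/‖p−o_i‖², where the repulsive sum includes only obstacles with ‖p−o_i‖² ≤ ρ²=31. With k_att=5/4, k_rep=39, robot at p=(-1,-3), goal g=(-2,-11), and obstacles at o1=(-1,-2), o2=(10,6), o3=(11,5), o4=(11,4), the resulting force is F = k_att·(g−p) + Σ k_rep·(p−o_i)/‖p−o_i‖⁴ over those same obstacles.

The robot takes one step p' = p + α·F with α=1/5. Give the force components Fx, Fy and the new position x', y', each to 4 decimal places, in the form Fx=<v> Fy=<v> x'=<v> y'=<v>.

F_att = 5/4·(g−p) = 5/4·(-1,-8) = (-1.2500,-10.0000)
o1: d²=1 ≤ ρ²=31; F_rep = 39·(0,-1)/1² = (0.0000,-39.0000)
o2: d²=202 > ρ²=31 → inactive
o3: d²=208 > ρ²=31 → inactive
o4: d²=193 > ρ²=31 → inactive
F = F_att + ΣF_rep = (-1.2500,-49.0000)
p' = p + 1/5·F = (-1.2500,-12.8000)

Fx=-1.2500 Fy=-49.0000 x'=-1.2500 y'=-12.8000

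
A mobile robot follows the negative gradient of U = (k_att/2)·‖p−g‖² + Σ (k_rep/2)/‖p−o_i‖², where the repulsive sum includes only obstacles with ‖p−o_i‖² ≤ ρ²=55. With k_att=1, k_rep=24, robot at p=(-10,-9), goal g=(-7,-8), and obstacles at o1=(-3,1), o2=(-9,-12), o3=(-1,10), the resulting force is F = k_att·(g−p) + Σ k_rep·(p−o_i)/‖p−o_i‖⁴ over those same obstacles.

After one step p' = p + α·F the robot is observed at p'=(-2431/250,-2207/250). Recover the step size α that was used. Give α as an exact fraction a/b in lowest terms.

α = 1/10

F_att = 1·(g−p) = 1·(3,1) = (3.0000,1.0000)
o1: d²=149 > ρ²=55 → inactive
o2: d²=10 ≤ ρ²=55; F_rep = 24·(-1,3)/10² = (-0.2400,0.7200)
o3: d²=442 > ρ²=55 → inactive
F = F_att + ΣF_rep = (2.7600,1.7200)
Δp = p'−p = (0.2760,0.1720); α = Δx/Fx = (69/250) / (69/25) = 1/10
check: Δy/Fy = (43/250) / (43/25) = 1/10 ✓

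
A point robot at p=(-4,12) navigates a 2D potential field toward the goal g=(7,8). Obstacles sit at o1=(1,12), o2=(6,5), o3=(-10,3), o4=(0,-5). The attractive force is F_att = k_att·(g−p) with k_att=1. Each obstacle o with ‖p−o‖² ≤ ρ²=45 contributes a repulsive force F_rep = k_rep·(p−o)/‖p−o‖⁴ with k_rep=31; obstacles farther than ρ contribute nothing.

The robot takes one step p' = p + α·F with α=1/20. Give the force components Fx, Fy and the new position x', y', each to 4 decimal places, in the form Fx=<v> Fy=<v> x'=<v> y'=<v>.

Fx=10.7520 Fy=-4.0000 x'=-3.4624 y'=11.8000

F_att = 1·(g−p) = 1·(11,-4) = (11.0000,-4.0000)
o1: d²=25 ≤ ρ²=45; F_rep = 31·(-5,0)/25² = (-0.2480,0.0000)
o2: d²=149 > ρ²=45 → inactive
o3: d²=117 > ρ²=45 → inactive
o4: d²=305 > ρ²=45 → inactive
F = F_att + ΣF_rep = (10.7520,-4.0000)
p' = p + 1/20·F = (-3.4624,11.8000)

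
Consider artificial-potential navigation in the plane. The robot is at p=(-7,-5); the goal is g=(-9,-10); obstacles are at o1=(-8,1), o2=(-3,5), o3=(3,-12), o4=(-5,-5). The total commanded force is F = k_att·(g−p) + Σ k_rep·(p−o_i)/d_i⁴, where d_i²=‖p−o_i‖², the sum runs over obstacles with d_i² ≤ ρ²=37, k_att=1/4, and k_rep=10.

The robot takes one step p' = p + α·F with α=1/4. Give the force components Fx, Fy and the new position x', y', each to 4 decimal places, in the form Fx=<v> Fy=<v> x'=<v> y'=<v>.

Fx=-1.7427 Fy=-1.2938 x'=-7.4357 y'=-5.3235

F_att = 1/4·(g−p) = 1/4·(-2,-5) = (-0.5000,-1.2500)
o1: d²=37 ≤ ρ²=37; F_rep = 10·(1,-6)/37² = (0.0073,-0.0438)
o2: d²=116 > ρ²=37 → inactive
o3: d²=149 > ρ²=37 → inactive
o4: d²=4 ≤ ρ²=37; F_rep = 10·(-2,0)/4² = (-1.2500,0.0000)
F = F_att + ΣF_rep = (-1.7427,-1.2938)
p' = p + 1/4·F = (-7.4357,-5.3235)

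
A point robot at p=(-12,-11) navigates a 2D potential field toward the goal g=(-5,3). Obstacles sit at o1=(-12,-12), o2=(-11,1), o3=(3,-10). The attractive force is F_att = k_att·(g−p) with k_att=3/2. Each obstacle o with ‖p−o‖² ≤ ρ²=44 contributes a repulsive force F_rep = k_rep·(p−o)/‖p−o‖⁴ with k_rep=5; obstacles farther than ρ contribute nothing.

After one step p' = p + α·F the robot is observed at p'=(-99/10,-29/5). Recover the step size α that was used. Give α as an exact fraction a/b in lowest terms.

α = 1/5

F_att = 3/2·(g−p) = 3/2·(7,14) = (10.5000,21.0000)
o1: d²=1 ≤ ρ²=44; F_rep = 5·(0,1)/1² = (0.0000,5.0000)
o2: d²=145 > ρ²=44 → inactive
o3: d²=226 > ρ²=44 → inactive
F = F_att + ΣF_rep = (10.5000,26.0000)
Δp = p'−p = (2.1000,5.2000); α = Δx/Fx = (21/10) / (21/2) = 1/5
check: Δy/Fy = (26/5) / (26) = 1/5 ✓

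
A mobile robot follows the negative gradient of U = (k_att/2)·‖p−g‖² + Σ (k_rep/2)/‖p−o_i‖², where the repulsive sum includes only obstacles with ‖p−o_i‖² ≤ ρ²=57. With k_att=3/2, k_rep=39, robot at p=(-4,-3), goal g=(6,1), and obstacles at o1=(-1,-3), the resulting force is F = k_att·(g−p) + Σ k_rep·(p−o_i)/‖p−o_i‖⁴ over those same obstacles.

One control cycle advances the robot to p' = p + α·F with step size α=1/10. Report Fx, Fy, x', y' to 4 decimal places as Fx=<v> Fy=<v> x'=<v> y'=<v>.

F_att = 3/2·(g−p) = 3/2·(10,4) = (15.0000,6.0000)
o1: d²=9 ≤ ρ²=57; F_rep = 39·(-3,0)/9² = (-1.4444,0.0000)
F = F_att + ΣF_rep = (13.5556,6.0000)
p' = p + 1/10·F = (-2.6444,-2.4000)

Fx=13.5556 Fy=6.0000 x'=-2.6444 y'=-2.4000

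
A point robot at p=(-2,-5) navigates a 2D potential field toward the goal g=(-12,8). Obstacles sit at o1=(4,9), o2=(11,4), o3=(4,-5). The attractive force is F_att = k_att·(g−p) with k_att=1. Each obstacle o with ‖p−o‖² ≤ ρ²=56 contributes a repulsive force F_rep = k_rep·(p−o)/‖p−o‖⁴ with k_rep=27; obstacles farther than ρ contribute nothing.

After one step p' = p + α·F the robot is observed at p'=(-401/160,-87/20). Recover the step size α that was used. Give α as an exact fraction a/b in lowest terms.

α = 1/20

F_att = 1·(g−p) = 1·(-10,13) = (-10.0000,13.0000)
o1: d²=232 > ρ²=56 → inactive
o2: d²=250 > ρ²=56 → inactive
o3: d²=36 ≤ ρ²=56; F_rep = 27·(-6,0)/36² = (-0.1250,0.0000)
F = F_att + ΣF_rep = (-10.1250,13.0000)
Δp = p'−p = (-0.5062,0.6500); α = Δx/Fx = (-81/160) / (-81/8) = 1/20
check: Δy/Fy = (13/20) / (13) = 1/20 ✓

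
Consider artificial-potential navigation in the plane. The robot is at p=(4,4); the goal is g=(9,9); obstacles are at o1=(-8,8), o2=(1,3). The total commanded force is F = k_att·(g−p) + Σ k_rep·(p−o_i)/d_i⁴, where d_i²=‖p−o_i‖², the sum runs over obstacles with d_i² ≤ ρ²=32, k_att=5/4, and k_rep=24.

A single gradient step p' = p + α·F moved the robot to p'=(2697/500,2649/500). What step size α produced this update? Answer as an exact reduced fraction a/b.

α = 1/5

F_att = 5/4·(g−p) = 5/4·(5,5) = (6.2500,6.2500)
o1: d²=160 > ρ²=32 → inactive
o2: d²=10 ≤ ρ²=32; F_rep = 24·(3,1)/10² = (0.7200,0.2400)
F = F_att + ΣF_rep = (6.9700,6.4900)
Δp = p'−p = (1.3940,1.2980); α = Δx/Fx = (697/500) / (697/100) = 1/5
check: Δy/Fy = (649/500) / (649/100) = 1/5 ✓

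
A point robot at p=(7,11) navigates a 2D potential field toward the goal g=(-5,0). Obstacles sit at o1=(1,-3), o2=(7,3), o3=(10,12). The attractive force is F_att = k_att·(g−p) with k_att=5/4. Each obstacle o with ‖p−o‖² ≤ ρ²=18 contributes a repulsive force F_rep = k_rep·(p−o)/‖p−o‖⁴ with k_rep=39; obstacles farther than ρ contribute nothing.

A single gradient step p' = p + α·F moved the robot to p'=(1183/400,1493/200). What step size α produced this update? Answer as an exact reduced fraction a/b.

α = 1/4

F_att = 5/4·(g−p) = 5/4·(-12,-11) = (-15.0000,-13.7500)
o1: d²=232 > ρ²=18 → inactive
o2: d²=64 > ρ²=18 → inactive
o3: d²=10 ≤ ρ²=18; F_rep = 39·(-3,-1)/10² = (-1.1700,-0.3900)
F = F_att + ΣF_rep = (-16.1700,-14.1400)
Δp = p'−p = (-4.0425,-3.5350); α = Δx/Fx = (-1617/400) / (-1617/100) = 1/4
check: Δy/Fy = (-707/200) / (-707/50) = 1/4 ✓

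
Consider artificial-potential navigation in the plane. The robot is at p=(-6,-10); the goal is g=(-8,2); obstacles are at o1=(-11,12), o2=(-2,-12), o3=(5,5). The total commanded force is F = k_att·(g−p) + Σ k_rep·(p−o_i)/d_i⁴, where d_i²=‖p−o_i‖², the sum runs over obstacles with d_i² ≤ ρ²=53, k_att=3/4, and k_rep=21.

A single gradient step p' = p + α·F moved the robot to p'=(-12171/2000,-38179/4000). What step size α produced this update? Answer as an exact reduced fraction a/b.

α = 1/20

F_att = 3/4·(g−p) = 3/4·(-2,12) = (-1.5000,9.0000)
o1: d²=509 > ρ²=53 → inactive
o2: d²=20 ≤ ρ²=53; F_rep = 21·(-4,2)/20² = (-0.2100,0.1050)
o3: d²=346 > ρ²=53 → inactive
F = F_att + ΣF_rep = (-1.7100,9.1050)
Δp = p'−p = (-0.0855,0.4552); α = Δx/Fx = (-171/2000) / (-171/100) = 1/20
check: Δy/Fy = (1821/4000) / (1821/200) = 1/20 ✓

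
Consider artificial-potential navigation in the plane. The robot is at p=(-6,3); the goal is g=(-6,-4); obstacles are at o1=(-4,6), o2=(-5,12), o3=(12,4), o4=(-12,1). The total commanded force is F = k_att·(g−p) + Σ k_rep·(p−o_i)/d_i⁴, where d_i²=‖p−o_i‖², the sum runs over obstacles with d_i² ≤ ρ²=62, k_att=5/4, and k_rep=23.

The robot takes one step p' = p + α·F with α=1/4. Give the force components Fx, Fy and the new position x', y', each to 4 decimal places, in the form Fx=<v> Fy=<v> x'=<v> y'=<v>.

Fx=-0.1859 Fy=-9.1295 x'=-6.0465 y'=0.7176

F_att = 5/4·(g−p) = 5/4·(0,-7) = (0.0000,-8.7500)
o1: d²=13 ≤ ρ²=62; F_rep = 23·(-2,-3)/13² = (-0.2722,-0.4083)
o2: d²=82 > ρ²=62 → inactive
o3: d²=325 > ρ²=62 → inactive
o4: d²=40 ≤ ρ²=62; F_rep = 23·(6,2)/40² = (0.0862,0.0288)
F = F_att + ΣF_rep = (-0.1859,-9.1295)
p' = p + 1/4·F = (-6.0465,0.7176)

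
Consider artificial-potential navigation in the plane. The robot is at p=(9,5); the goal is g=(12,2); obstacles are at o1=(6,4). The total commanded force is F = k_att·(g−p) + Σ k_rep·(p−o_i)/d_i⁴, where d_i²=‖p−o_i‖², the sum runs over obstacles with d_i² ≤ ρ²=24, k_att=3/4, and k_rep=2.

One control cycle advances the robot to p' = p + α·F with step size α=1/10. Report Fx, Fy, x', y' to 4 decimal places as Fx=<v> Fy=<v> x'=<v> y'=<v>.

F_att = 3/4·(g−p) = 3/4·(3,-3) = (2.2500,-2.2500)
o1: d²=10 ≤ ρ²=24; F_rep = 2·(3,1)/10² = (0.0600,0.0200)
F = F_att + ΣF_rep = (2.3100,-2.2300)
p' = p + 1/10·F = (9.2310,4.7770)

Fx=2.3100 Fy=-2.2300 x'=9.2310 y'=4.7770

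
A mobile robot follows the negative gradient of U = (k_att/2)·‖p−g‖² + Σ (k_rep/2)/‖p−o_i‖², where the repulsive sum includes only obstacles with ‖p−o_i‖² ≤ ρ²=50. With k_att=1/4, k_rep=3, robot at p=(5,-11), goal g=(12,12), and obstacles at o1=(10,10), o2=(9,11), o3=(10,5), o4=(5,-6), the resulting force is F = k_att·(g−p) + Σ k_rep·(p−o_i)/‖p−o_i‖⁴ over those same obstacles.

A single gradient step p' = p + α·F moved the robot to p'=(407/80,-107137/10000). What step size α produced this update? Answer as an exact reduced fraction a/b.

F_att = 1/4·(g−p) = 1/4·(7,23) = (1.7500,5.7500)
o1: d²=466 > ρ²=50 → inactive
o2: d²=500 > ρ²=50 → inactive
o3: d²=281 > ρ²=50 → inactive
o4: d²=25 ≤ ρ²=50; F_rep = 3·(0,-5)/25² = (0.0000,-0.0240)
F = F_att + ΣF_rep = (1.7500,5.7260)
Δp = p'−p = (0.0875,0.2863); α = Δx/Fx = (7/80) / (7/4) = 1/20
check: Δy/Fy = (2863/10000) / (2863/500) = 1/20 ✓

α = 1/20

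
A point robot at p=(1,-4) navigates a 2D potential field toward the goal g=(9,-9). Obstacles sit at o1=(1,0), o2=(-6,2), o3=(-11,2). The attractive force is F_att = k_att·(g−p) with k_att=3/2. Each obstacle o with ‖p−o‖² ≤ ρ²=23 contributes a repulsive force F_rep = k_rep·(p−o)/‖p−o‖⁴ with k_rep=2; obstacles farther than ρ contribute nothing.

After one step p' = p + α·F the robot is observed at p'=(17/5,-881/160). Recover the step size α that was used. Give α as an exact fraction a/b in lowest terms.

α = 1/5

F_att = 3/2·(g−p) = 3/2·(8,-5) = (12.0000,-7.5000)
o1: d²=16 ≤ ρ²=23; F_rep = 2·(0,-4)/16² = (0.0000,-0.0312)
o2: d²=85 > ρ²=23 → inactive
o3: d²=180 > ρ²=23 → inactive
F = F_att + ΣF_rep = (12.0000,-7.5312)
Δp = p'−p = (2.4000,-1.5063); α = Δx/Fx = (12/5) / (12) = 1/5
check: Δy/Fy = (-241/160) / (-241/32) = 1/5 ✓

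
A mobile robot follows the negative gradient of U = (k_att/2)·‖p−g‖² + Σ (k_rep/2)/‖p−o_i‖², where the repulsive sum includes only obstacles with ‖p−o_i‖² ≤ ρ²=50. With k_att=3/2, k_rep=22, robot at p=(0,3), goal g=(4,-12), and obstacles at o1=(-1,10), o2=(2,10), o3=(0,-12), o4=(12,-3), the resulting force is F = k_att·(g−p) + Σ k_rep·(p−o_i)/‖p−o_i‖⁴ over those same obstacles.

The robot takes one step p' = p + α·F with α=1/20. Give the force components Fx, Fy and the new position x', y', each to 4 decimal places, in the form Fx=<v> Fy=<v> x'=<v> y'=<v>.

Fx=6.0088 Fy=-22.5616 x'=0.3004 y'=1.8719

F_att = 3/2·(g−p) = 3/2·(4,-15) = (6.0000,-22.5000)
o1: d²=50 ≤ ρ²=50; F_rep = 22·(1,-7)/50² = (0.0088,-0.0616)
o2: d²=53 > ρ²=50 → inactive
o3: d²=225 > ρ²=50 → inactive
o4: d²=180 > ρ²=50 → inactive
F = F_att + ΣF_rep = (6.0088,-22.5616)
p' = p + 1/20·F = (0.3004,1.8719)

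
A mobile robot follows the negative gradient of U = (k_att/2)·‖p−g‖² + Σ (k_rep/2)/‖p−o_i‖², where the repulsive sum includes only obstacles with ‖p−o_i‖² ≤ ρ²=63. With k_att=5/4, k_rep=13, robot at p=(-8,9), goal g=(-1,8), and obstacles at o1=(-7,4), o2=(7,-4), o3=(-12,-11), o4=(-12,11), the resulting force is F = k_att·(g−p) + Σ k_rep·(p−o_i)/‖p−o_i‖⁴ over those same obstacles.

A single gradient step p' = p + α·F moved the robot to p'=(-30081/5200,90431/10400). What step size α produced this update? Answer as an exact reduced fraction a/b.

α = 1/4

F_att = 5/4·(g−p) = 5/4·(7,-1) = (8.7500,-1.2500)
o1: d²=26 ≤ ρ²=63; F_rep = 13·(-1,5)/26² = (-0.0192,0.0962)
o2: d²=394 > ρ²=63 → inactive
o3: d²=416 > ρ²=63 → inactive
o4: d²=20 ≤ ρ²=63; F_rep = 13·(4,-2)/20² = (0.1300,-0.0650)
F = F_att + ΣF_rep = (8.8608,-1.2188)
Δp = p'−p = (2.2152,-0.3047); α = Δx/Fx = (11519/5200) / (11519/1300) = 1/4
check: Δy/Fy = (-3169/10400) / (-3169/2600) = 1/4 ✓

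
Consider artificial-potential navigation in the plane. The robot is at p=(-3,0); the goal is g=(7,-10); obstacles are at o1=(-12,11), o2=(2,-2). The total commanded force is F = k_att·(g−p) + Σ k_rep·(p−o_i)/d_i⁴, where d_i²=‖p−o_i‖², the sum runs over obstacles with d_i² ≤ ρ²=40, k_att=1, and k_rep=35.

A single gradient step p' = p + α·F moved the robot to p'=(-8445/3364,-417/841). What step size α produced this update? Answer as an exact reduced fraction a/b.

F_att = 1·(g−p) = 1·(10,-10) = (10.0000,-10.0000)
o1: d²=202 > ρ²=40 → inactive
o2: d²=29 ≤ ρ²=40; F_rep = 35·(-5,2)/29² = (-0.2081,0.0832)
F = F_att + ΣF_rep = (9.7919,-9.9168)
Δp = p'−p = (0.4896,-0.4958); α = Δx/Fx = (1647/3364) / (8235/841) = 1/20
check: Δy/Fy = (-417/841) / (-8340/841) = 1/20 ✓

α = 1/20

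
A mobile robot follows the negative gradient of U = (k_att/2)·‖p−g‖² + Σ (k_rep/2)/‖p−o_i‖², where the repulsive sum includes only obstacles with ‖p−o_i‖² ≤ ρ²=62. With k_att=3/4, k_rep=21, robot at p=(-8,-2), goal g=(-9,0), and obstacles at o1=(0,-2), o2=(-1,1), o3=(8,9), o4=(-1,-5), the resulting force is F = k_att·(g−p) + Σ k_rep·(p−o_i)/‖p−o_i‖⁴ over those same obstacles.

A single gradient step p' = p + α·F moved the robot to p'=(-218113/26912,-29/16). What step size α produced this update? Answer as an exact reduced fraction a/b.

α = 1/8

F_att = 3/4·(g−p) = 3/4·(-1,2) = (-0.7500,1.5000)
o1: d²=64 > ρ²=62 → inactive
o2: d²=58 ≤ ρ²=62; F_rep = 21·(-7,-3)/58² = (-0.0437,-0.0187)
o3: d²=377 > ρ²=62 → inactive
o4: d²=58 ≤ ρ²=62; F_rep = 21·(-7,3)/58² = (-0.0437,0.0187)
F = F_att + ΣF_rep = (-0.8374,1.5000)
Δp = p'−p = (-0.1047,0.1875); α = Δx/Fx = (-2817/26912) / (-2817/3364) = 1/8
check: Δy/Fy = (3/16) / (3/2) = 1/8 ✓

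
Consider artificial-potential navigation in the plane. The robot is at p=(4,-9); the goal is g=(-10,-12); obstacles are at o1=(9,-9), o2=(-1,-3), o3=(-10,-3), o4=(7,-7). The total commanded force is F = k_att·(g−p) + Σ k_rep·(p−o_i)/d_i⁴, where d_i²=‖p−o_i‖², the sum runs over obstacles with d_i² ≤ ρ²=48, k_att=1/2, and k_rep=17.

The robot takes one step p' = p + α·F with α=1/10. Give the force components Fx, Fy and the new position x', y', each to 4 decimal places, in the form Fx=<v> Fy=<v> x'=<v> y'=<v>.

F_att = 1/2·(g−p) = 1/2·(-14,-3) = (-7.0000,-1.5000)
o1: d²=25 ≤ ρ²=48; F_rep = 17·(-5,0)/25² = (-0.1360,0.0000)
o2: d²=61 > ρ²=48 → inactive
o3: d²=232 > ρ²=48 → inactive
o4: d²=13 ≤ ρ²=48; F_rep = 17·(-3,-2)/13² = (-0.3018,-0.2012)
F = F_att + ΣF_rep = (-7.4378,-1.7012)
p' = p + 1/10·F = (3.2562,-9.1701)

Fx=-7.4378 Fy=-1.7012 x'=3.2562 y'=-9.1701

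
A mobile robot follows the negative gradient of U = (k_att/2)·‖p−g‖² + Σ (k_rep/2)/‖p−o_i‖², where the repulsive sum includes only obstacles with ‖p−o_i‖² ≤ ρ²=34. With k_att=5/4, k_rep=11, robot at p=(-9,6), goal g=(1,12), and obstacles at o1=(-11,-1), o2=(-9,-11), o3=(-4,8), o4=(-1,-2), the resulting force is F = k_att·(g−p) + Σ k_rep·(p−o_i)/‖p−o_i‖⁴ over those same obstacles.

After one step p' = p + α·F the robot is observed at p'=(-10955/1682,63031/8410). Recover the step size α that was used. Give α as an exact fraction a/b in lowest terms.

F_att = 5/4·(g−p) = 5/4·(10,6) = (12.5000,7.5000)
o1: d²=53 > ρ²=34 → inactive
o2: d²=289 > ρ²=34 → inactive
o3: d²=29 ≤ ρ²=34; F_rep = 11·(-5,-2)/29² = (-0.0654,-0.0262)
o4: d²=128 > ρ²=34 → inactive
F = F_att + ΣF_rep = (12.4346,7.4738)
Δp = p'−p = (2.4869,1.4948); α = Δx/Fx = (4183/1682) / (20915/1682) = 1/5
check: Δy/Fy = (12571/8410) / (12571/1682) = 1/5 ✓

α = 1/5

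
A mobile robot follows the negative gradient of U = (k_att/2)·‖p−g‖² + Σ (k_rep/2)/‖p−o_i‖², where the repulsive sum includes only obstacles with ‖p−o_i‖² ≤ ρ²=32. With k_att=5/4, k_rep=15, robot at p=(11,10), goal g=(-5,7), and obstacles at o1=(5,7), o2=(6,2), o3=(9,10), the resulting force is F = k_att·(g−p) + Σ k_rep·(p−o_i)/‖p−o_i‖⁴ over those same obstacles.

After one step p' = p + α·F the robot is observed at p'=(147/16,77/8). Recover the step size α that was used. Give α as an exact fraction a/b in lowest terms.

α = 1/10

F_att = 5/4·(g−p) = 5/4·(-16,-3) = (-20.0000,-3.7500)
o1: d²=45 > ρ²=32 → inactive
o2: d²=89 > ρ²=32 → inactive
o3: d²=4 ≤ ρ²=32; F_rep = 15·(2,0)/4² = (1.8750,0.0000)
F = F_att + ΣF_rep = (-18.1250,-3.7500)
Δp = p'−p = (-1.8125,-0.3750); α = Δx/Fx = (-29/16) / (-145/8) = 1/10
check: Δy/Fy = (-3/8) / (-15/4) = 1/10 ✓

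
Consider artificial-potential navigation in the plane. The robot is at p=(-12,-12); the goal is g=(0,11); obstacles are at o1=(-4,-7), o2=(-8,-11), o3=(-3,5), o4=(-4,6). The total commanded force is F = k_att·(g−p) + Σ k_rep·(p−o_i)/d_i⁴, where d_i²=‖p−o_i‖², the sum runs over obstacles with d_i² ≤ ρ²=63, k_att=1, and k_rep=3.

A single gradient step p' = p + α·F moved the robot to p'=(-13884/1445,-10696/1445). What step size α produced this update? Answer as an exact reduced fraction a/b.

α = 1/5

F_att = 1·(g−p) = 1·(12,23) = (12.0000,23.0000)
o1: d²=89 > ρ²=63 → inactive
o2: d²=17 ≤ ρ²=63; F_rep = 3·(-4,-1)/17² = (-0.0415,-0.0104)
o3: d²=370 > ρ²=63 → inactive
o4: d²=388 > ρ²=63 → inactive
F = F_att + ΣF_rep = (11.9585,22.9896)
Δp = p'−p = (2.3917,4.5979); α = Δx/Fx = (3456/1445) / (3456/289) = 1/5
check: Δy/Fy = (6644/1445) / (6644/289) = 1/5 ✓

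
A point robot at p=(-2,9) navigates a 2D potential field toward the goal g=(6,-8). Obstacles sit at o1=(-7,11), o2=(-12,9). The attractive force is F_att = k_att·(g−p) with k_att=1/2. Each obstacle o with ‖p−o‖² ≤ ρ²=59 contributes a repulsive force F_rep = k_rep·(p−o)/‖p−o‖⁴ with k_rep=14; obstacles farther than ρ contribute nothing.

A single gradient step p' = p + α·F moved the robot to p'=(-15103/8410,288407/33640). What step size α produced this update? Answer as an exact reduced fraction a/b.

F_att = 1/2·(g−p) = 1/2·(8,-17) = (4.0000,-8.5000)
o1: d²=29 ≤ ρ²=59; F_rep = 14·(5,-2)/29² = (0.0832,-0.0333)
o2: d²=100 > ρ²=59 → inactive
F = F_att + ΣF_rep = (4.0832,-8.5333)
Δp = p'−p = (0.2042,-0.4267); α = Δx/Fx = (1717/8410) / (3434/841) = 1/20
check: Δy/Fy = (-14353/33640) / (-14353/1682) = 1/20 ✓

α = 1/20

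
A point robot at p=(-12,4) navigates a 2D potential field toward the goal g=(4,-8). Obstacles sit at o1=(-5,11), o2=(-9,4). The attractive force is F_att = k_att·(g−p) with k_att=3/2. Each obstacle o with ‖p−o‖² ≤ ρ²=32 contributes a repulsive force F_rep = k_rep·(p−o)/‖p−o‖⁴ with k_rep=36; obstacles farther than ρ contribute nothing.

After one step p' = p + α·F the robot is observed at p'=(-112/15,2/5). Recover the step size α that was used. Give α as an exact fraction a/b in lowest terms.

F_att = 3/2·(g−p) = 3/2·(16,-12) = (24.0000,-18.0000)
o1: d²=98 > ρ²=32 → inactive
o2: d²=9 ≤ ρ²=32; F_rep = 36·(-3,0)/9² = (-1.3333,0.0000)
F = F_att + ΣF_rep = (22.6667,-18.0000)
Δp = p'−p = (4.5333,-3.6000); α = Δx/Fx = (68/15) / (68/3) = 1/5
check: Δy/Fy = (-18/5) / (-18) = 1/5 ✓

α = 1/5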